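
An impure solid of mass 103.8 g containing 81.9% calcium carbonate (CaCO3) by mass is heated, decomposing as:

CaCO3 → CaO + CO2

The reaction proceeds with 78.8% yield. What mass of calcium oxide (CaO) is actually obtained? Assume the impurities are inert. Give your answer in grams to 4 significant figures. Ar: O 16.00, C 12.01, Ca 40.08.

Pure CaCO3 available = 103.8 g × 0.819 = 85.012 g.
M(CaCO3) = 40.08 + 12.01 + 3(16.00) = 100.09 g/mol.
M(CaO) = 40.08 + 16.00 = 56.08 g/mol.
n(CaCO3) = 85.012 g / 100.09 g/mol = 0.84936 mol.
From the equation the CaCO3:CaO mole ratio is 1:1, so n(CaO) = 0.84936 × 1/1 = 0.84936 mol.
Mass of CaO = 0.84936 mol × 56.08 g/mol = 47.632 g.
Actual mass collected = 47.632 g × 0.788 = 37.534 g.

37.53 g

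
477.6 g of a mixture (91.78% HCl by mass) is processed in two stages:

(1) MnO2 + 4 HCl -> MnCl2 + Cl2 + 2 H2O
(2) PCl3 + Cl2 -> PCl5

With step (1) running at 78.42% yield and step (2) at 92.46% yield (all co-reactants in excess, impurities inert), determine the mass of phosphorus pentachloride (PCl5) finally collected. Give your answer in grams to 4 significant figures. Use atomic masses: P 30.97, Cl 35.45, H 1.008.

453.8 g

Pure HCl = 477.6 × 0.9178 = 438.34 g.
M(HCl) = 1.008 + 35.45 = 36.458 g/mol.
M(PCl5) = 30.97 + 5(35.45) = 208.22 g/mol.
n(HCl) = 438.34 / 36.458 = 12.023 mol.
Step 1 (HCl:Cl2 = 4:1): theoretical n(Cl2) = 3.0058 mol; at 78.42% yield, n(Cl2) = 2.3571 mol.
Step 2 (Cl2:PCl5 = 1:1): theoretical n(PCl5) = 2.3571 mol, so theoretical mass = 2.3571 × 208.22 = 490.80 g.
At 92.46% yield, actual mass of PCl5 = 490.80 × 0.9246 = 453.80 g.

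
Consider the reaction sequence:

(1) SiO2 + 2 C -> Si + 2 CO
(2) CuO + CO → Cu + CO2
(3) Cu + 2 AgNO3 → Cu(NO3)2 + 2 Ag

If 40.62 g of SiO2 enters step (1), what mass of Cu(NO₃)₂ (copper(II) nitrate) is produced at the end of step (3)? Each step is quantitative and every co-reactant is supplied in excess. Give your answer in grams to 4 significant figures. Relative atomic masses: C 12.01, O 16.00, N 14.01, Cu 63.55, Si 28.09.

M(SiO2) = 28.09 + 2(16.00) = 60.09 g/mol.
M(Cu(NO3)2) = 63.55 + 2(14.01) + 6(16.00) = 187.57 g/mol.
n(SiO2) = 40.62 / 60.09 = 0.67599 mol.
Reaction (1): SiO2→CO ratio 1:2 ⇒ n(CO) = 1.3520 mol.
Reaction (2): CO→Cu ratio 1:1 ⇒ n(Cu) = 1.3520 mol.
Reaction (3): Cu→Cu(NO3)2 ratio 1:1 ⇒ n(Cu(NO3)2) = 1.3520 mol.
Mass of Cu(NO3)2 = 1.3520 × 187.57 = 253.59 g.

253.6 g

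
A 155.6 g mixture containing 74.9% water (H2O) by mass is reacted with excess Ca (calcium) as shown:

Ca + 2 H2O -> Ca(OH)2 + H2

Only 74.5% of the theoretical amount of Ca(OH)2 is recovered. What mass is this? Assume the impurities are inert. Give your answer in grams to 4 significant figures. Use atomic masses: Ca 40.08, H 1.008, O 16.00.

Pure H2O available = 155.6 g × 0.749 = 116.54 g.
M(H2O) = 2(1.008) + 16.00 = 18.016 g/mol.
M(Ca(OH)2) = 40.08 + 2(16.00) + 2(1.008) = 74.096 g/mol.
n(H2O) = 116.54 g / 18.016 g/mol = 6.4689 mol.
From the equation the H2O:Ca(OH)2 mole ratio is 2:1, so n(Ca(OH)2) = 6.4689 × 1/2 = 3.2345 mol.
Mass of Ca(OH)2 = 3.2345 mol × 74.096 g/mol = 239.66 g.
Actual mass collected = 239.66 g × 0.745 = 178.55 g.

178.5 g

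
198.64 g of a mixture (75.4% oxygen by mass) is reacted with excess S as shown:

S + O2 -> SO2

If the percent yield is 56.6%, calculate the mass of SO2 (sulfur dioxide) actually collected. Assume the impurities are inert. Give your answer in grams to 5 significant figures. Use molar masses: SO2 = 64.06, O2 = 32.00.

Pure O2 available = 198.64 g × 0.754 = 149.775 g.
n(O2) = 149.775 g / 32.00 g/mol = 4.68046 mol.
From the equation the O2:SO2 mole ratio is 1:1, so n(SO2) = 4.68046 × 1/1 = 4.68046 mol.
Mass of SO2 = 4.68046 mol × 64.06 g/mol = 299.830 g.
Actual mass collected = 299.830 g × 0.566 = 169.704 g.

169.70 g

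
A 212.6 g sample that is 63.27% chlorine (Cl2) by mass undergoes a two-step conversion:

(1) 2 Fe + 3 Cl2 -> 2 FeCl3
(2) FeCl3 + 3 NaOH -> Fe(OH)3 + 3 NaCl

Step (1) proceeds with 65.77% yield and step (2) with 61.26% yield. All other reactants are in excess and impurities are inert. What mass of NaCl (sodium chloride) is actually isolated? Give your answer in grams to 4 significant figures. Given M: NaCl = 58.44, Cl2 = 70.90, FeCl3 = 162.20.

89.34 g

Pure Cl2 = 212.6 × 0.6327 = 134.51 g.
n(Cl2) = 134.51 / 70.90 = 1.8972 mol.
Step 1 (Cl2:FeCl3 = 3:2): theoretical n(FeCl3) = 1.2648 mol; at 65.77% yield, n(FeCl3) = 0.83186 mol.
Step 2 (FeCl3:NaCl = 1:3): theoretical n(NaCl) = 2.4956 mol, so theoretical mass = 2.4956 × 58.44 = 145.84 g.
At 61.26% yield, actual mass of NaCl = 145.84 × 0.6126 = 89.343 g.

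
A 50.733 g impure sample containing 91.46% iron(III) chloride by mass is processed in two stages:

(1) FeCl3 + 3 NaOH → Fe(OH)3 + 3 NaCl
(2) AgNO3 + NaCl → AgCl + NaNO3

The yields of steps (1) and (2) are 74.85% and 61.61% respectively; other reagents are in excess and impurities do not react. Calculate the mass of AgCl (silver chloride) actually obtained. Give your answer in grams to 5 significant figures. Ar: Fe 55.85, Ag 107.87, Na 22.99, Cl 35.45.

56.721 g

Pure FeCl3 = 50.733 × 0.9146 = 46.4004 g.
M(FeCl3) = 55.85 + 3(35.45) = 162.20 g/mol.
M(AgCl) = 107.87 + 35.45 = 143.32 g/mol.
n(FeCl3) = 46.4004 / 162.20 = 0.286069 mol.
Step 1 (FeCl3:NaCl = 1:3): theoretical n(NaCl) = 0.858207 mol; at 74.85% yield, n(NaCl) = 0.642368 mol.
Step 2 (NaCl:AgCl = 1:1): theoretical n(AgCl) = 0.642368 mol, so theoretical mass = 0.642368 × 143.32 = 92.0642 g.
At 61.61% yield, actual mass of AgCl = 92.0642 × 0.6161 = 56.7207 g.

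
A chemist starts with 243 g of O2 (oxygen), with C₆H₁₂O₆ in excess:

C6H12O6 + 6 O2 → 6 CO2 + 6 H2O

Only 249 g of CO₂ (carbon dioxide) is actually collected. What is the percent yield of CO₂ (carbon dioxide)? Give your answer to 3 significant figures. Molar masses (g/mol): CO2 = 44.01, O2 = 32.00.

74.5 %

n(O2) = 243.0 g / 32.00 g/mol = 7.594 mol.
From the equation the O2:CO2 mole ratio is 6:6, so n(CO2) = 7.594 × 6/6 = 7.594 mol.
Mass of CO2 = 7.594 mol × 44.01 g/mol = 334.2 g.
This is the theoretical yield. Percent yield = 249 g / 334.2 g × 100% = 74.51%.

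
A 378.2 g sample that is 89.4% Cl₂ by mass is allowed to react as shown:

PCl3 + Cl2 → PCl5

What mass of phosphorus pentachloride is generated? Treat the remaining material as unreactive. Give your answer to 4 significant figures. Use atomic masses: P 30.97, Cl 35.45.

993.0 g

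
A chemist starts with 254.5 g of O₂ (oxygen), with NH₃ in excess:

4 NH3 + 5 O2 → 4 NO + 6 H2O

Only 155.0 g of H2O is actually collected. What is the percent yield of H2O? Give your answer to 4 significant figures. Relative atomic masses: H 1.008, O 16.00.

M(O2) = 2(16.00) = 32.00 g/mol.
M(H2O) = 2(1.008) + 16.00 = 18.016 g/mol.
n(O2) = 254.50 g / 32.00 g/mol = 7.9531 mol.
From the equation the O2:H2O mole ratio is 5:6, so n(H2O) = 7.9531 × 6/5 = 9.5437 mol.
Mass of H2O = 9.5437 mol × 18.016 g/mol = 171.94 g.
This is the theoretical yield. Percent yield = 155.0 g / 171.94 g × 100% = 90.148%.

90.15 %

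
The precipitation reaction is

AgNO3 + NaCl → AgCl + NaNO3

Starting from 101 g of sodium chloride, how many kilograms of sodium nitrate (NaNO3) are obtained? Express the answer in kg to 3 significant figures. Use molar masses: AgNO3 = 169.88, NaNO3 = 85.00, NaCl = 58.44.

n(NaCl) = 101.0 g / 58.44 g/mol = 1.728 mol.
From the equation the NaCl:NaNO3 mole ratio is 1:1, so n(NaNO3) = 1.728 × 1/1 = 1.728 mol.
Mass of NaNO3 = 1.728 mol × 85.00 g/mol = 146.9 g.
Converting to kg: 146.9 g = 0.147 kg.

0.147 kg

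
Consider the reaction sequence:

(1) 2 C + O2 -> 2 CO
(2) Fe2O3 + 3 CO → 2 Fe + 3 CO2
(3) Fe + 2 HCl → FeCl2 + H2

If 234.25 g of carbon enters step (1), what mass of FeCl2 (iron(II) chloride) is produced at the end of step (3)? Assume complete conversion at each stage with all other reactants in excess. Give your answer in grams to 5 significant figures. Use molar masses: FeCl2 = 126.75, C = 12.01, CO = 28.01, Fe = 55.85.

1648.1 g

n(C) = 234.25 / 12.01 = 19.5046 mol.
Reaction (1): C→CO ratio 2:2 ⇒ n(CO) = 19.5046 mol.
Reaction (2): CO→Fe ratio 3:2 ⇒ n(Fe) = 13.0031 mol.
Reaction (3): Fe→FeCl2 ratio 1:1 ⇒ n(FeCl2) = 13.0031 mol.
Mass of FeCl2 = 13.0031 × 126.75 = 1648.14 g.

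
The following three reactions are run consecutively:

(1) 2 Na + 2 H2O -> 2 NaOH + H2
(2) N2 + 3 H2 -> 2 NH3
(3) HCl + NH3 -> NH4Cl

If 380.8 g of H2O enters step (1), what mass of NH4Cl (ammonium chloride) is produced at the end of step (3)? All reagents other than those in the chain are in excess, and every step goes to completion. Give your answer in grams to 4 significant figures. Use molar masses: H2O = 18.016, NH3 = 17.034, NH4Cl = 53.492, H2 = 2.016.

n(H2O) = 380.8 / 18.016 = 21.137 mol.
Reaction (1): H2O→H2 ratio 2:1 ⇒ n(H2) = 10.568 mol.
Reaction (2): H2→NH3 ratio 3:2 ⇒ n(NH3) = 7.0456 mol.
Reaction (3): NH3→NH4Cl ratio 1:1 ⇒ n(NH4Cl) = 7.0456 mol.
Mass of NH4Cl = 7.0456 × 53.492 = 376.88 g.

376.9 g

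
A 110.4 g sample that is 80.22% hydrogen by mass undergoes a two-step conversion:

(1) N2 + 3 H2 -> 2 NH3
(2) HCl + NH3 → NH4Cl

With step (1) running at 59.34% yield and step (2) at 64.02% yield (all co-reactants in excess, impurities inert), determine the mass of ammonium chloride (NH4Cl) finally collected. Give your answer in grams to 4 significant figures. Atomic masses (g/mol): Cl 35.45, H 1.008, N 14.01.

595.1 g

Pure H2 = 110.4 × 0.8022 = 88.563 g.
M(H2) = 2(1.008) = 2.016 g/mol.
M(NH4Cl) = 14.01 + 4(1.008) + 35.45 = 53.492 g/mol.
n(H2) = 88.563 / 2.016 = 43.930 mol.
Step 1 (H2:NH3 = 3:2): theoretical n(NH3) = 29.287 mol; at 59.34% yield, n(NH3) = 17.379 mol.
Step 2 (NH3:NH4Cl = 1:1): theoretical n(NH4Cl) = 17.379 mol, so theoretical mass = 17.379 × 53.492 = 929.62 g.
At 64.02% yield, actual mass of NH4Cl = 929.62 × 0.6402 = 595.14 g.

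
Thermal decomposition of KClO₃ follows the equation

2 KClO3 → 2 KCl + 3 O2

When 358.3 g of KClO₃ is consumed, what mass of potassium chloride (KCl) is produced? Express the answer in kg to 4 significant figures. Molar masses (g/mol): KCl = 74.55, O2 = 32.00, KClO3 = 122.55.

0.2180 kg

n(KClO3) = 358.30 g / 122.55 g/mol = 2.9237 mol.
From the equation the KClO3:KCl mole ratio is 2:2, so n(KCl) = 2.9237 × 2/2 = 2.9237 mol.
Mass of KCl = 2.9237 mol × 74.55 g/mol = 217.96 g.
Converting to kg: 217.96 g = 0.2180 kg.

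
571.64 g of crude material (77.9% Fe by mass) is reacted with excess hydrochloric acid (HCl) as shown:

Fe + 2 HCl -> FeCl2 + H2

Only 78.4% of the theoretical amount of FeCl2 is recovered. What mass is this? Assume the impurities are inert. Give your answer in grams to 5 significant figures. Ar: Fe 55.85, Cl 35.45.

Pure Fe available = 571.64 g × 0.779 = 445.308 g.
M(Fe) = 55.85 g/mol.
M(FeCl2) = 55.85 + 2(35.45) = 126.75 g/mol.
n(Fe) = 445.308 g / 55.85 g/mol = 7.97328 mol.
From the equation the Fe:FeCl2 mole ratio is 1:1, so n(FeCl2) = 7.97328 × 1/1 = 7.97328 mol.
Mass of FeCl2 = 7.97328 mol × 126.75 g/mol = 1010.61 g.
Actual mass collected = 1010.61 g × 0.784 = 792.321 g.

792.32 g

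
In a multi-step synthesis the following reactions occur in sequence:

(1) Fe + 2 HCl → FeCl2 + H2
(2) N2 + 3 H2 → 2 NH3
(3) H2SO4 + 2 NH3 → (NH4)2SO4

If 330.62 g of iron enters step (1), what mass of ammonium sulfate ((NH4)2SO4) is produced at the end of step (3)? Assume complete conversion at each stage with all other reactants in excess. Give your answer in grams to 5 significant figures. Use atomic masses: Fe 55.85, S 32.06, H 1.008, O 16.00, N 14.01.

260.75 g

M(Fe) = 55.85 g/mol.
M((NH4)2SO4) = 2(14.01) + 8(1.008) + 32.06 + 4(16.00) = 132.144 g/mol.
n(Fe) = 330.62 / 55.85 = 5.91979 mol.
Reaction (1): Fe→H2 ratio 1:1 ⇒ n(H2) = 5.91979 mol.
Reaction (2): H2→NH3 ratio 3:2 ⇒ n(NH3) = 3.94652 mol.
Reaction (3): NH3→(NH4)2SO4 ratio 2:1 ⇒ n((NH4)2SO4) = 1.97326 mol.
Mass of (NH4)2SO4 = 1.97326 × 132.144 = 260.755 g.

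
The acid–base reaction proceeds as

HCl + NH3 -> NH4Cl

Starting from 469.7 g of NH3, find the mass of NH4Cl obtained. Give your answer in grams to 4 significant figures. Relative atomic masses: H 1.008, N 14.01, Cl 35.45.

1475 g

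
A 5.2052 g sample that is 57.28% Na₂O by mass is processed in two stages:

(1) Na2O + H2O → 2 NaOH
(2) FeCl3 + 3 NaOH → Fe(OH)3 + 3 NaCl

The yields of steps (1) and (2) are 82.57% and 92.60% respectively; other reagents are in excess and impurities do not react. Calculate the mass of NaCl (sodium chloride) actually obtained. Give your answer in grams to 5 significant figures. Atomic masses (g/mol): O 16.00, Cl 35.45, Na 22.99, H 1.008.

Pure Na2O = 5.2052 × 0.5728 = 2.98154 g.
M(Na2O) = 2(22.99) + 16.00 = 61.98 g/mol.
M(NaCl) = 22.99 + 35.45 = 58.44 g/mol.
n(Na2O) = 2.98154 / 61.98 = 0.0481048 mol.
Step 1 (Na2O:NaOH = 1:2): theoretical n(NaOH) = 0.0962097 mol; at 82.57% yield, n(NaOH) = 0.0794403 mol.
Step 2 (NaOH:NaCl = 3:3): theoretical n(NaCl) = 0.0794403 mol, so theoretical mass = 0.0794403 × 58.44 = 4.64249 g.
At 92.60% yield, actual mass of NaCl = 4.64249 × 0.9260 = 4.29895 g.

4.2989 g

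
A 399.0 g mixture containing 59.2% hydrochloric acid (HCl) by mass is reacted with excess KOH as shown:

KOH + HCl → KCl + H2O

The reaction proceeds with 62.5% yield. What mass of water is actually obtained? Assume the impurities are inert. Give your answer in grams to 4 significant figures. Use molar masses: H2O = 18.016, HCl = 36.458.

Pure HCl available = 399.0 g × 0.592 = 236.21 g.
n(HCl) = 236.21 g / 36.458 g/mol = 6.4789 mol.
From the equation the HCl:H2O mole ratio is 1:1, so n(H2O) = 6.4789 × 1/1 = 6.4789 mol.
Mass of H2O = 6.4789 mol × 18.016 g/mol = 116.72 g.
Actual mass collected = 116.72 g × 0.625 = 72.952 g.

72.95 g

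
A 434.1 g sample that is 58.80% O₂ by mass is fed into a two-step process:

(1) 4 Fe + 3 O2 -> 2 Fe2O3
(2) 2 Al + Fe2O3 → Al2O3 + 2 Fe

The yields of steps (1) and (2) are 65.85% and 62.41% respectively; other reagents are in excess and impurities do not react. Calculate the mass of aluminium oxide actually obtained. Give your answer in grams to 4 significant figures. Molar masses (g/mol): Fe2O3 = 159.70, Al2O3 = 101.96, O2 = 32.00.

Pure O2 = 434.1 × 0.5880 = 255.25 g.
n(O2) = 255.25 / 32.00 = 7.9766 mol.
Step 1 (O2:Fe2O3 = 3:2): theoretical n(Fe2O3) = 5.3177 mol; at 65.85% yield, n(Fe2O3) = 3.5017 mol.
Step 2 (Fe2O3:Al2O3 = 1:1): theoretical n(Al2O3) = 3.5017 mol, so theoretical mass = 3.5017 × 101.96 = 357.04 g.
At 62.41% yield, actual mass of Al2O3 = 357.04 × 0.6241 = 222.83 g.

222.8 g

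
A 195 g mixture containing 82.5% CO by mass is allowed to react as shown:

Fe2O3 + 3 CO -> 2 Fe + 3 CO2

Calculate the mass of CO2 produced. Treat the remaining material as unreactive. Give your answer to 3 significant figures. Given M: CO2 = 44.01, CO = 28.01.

253 g

Mass of pure CO = 195 g × 0.825 = 160.9 g.
n(CO) = 160.9 g / 28.01 g/mol = 5.743 mol.
From the equation the CO:CO2 mole ratio is 3:3, so n(CO2) = 5.743 × 3/3 = 5.743 mol.
Mass of CO2 = 5.743 mol × 44.01 g/mol = 252.8 g.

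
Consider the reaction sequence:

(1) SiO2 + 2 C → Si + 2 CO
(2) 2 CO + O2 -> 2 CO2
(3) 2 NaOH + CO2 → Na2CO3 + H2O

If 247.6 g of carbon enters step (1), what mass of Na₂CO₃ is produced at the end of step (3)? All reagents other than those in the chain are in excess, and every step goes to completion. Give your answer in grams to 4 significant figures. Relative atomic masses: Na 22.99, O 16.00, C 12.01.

2185 g

M(C) = 12.01 g/mol.
M(Na2CO3) = 2(22.99) + 12.01 + 3(16.00) = 105.99 g/mol.
n(C) = 247.6 / 12.01 = 20.616 mol.
Reaction (1): C→CO ratio 2:2 ⇒ n(CO) = 20.616 mol.
Reaction (2): CO→CO2 ratio 2:2 ⇒ n(CO2) = 20.616 mol.
Reaction (3): CO2→Na2CO3 ratio 1:1 ⇒ n(Na2CO3) = 20.616 mol.
Mass of Na2CO3 = 20.616 × 105.99 = 2185.1 g.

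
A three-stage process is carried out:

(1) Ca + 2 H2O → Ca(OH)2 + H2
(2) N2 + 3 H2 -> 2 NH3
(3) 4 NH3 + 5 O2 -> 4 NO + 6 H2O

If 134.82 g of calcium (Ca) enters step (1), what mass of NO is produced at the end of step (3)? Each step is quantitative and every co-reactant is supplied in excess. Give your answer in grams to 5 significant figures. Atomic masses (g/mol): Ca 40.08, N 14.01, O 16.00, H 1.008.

M(Ca) = 40.08 g/mol.
M(NO) = 14.01 + 16.00 = 30.01 g/mol.
n(Ca) = 134.82 / 40.08 = 3.36377 mol.
Reaction (1): Ca→H2 ratio 1:1 ⇒ n(H2) = 3.36377 mol.
Reaction (2): H2→NH3 ratio 3:2 ⇒ n(NH3) = 2.24251 mol.
Reaction (3): NH3→NO ratio 4:4 ⇒ n(NO) = 2.24251 mol.
Mass of NO = 2.24251 × 30.01 = 67.2979 g.

67.298 g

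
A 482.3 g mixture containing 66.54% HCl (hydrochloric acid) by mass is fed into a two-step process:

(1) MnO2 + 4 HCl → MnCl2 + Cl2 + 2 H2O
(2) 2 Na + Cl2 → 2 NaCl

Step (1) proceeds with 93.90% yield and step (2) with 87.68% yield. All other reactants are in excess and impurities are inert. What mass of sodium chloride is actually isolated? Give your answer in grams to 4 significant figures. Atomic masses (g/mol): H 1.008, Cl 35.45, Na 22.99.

211.8 g

Pure HCl = 482.3 × 0.6654 = 320.92 g.
M(HCl) = 1.008 + 35.45 = 36.458 g/mol.
M(NaCl) = 22.99 + 35.45 = 58.44 g/mol.
n(HCl) = 320.92 / 36.458 = 8.8025 mol.
Step 1 (HCl:Cl2 = 4:1): theoretical n(Cl2) = 2.2006 mol; at 93.90% yield, n(Cl2) = 2.0664 mol.
Step 2 (Cl2:NaCl = 1:2): theoretical n(NaCl) = 4.1328 mol, so theoretical mass = 4.1328 × 58.44 = 241.52 g.
At 87.68% yield, actual mass of NaCl = 241.52 × 0.8768 = 211.76 g.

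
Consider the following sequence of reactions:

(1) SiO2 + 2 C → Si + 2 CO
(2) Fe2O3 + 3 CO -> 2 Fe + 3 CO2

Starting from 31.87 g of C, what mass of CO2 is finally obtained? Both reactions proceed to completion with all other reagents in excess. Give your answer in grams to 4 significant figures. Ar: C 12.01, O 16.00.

116.8 g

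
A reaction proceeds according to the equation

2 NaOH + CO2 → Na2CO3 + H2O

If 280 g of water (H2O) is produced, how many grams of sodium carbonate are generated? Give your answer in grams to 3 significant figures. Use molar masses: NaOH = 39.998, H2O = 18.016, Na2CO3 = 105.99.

1650 g

n(H2O) = 280.0 g / 18.016 g/mol = 15.54 mol.
From the equation the H2O:Na2CO3 mole ratio is 1:1, so n(Na2CO3) = 15.54 × 1/1 = 15.54 mol.
Mass of Na2CO3 = 15.54 mol × 105.99 g/mol = 1647 g.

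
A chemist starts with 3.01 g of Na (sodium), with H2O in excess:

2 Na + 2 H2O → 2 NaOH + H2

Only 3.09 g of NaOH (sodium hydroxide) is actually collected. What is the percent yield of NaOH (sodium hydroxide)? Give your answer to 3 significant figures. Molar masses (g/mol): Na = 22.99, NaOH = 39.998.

n(Na) = 3.010 g / 22.99 g/mol = 0.1309 mol.
From the equation the Na:NaOH mole ratio is 2:2, so n(NaOH) = 0.1309 × 2/2 = 0.1309 mol.
Mass of NaOH = 0.1309 mol × 39.998 g/mol = 5.237 g.
This is the theoretical yield. Percent yield = 3.09 g / 5.237 g × 100% = 59.01%.

59.0 %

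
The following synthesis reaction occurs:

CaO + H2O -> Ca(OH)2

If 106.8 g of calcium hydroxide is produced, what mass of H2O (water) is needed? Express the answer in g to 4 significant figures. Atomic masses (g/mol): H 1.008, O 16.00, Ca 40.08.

M(Ca(OH)2) = 40.08 + 2(16.00) + 2(1.008) = 74.096 g/mol.
M(H2O) = 2(1.008) + 16.00 = 18.016 g/mol.
n(Ca(OH)2) = 106.80 g / 74.096 g/mol = 1.4414 mol.
From the equation the Ca(OH)2:H2O mole ratio is 1:1, so n(H2O) = 1.4414 × 1/1 = 1.4414 mol.
Mass of H2O = 1.4414 mol × 18.016 g/mol = 25.968 g.

25.97 g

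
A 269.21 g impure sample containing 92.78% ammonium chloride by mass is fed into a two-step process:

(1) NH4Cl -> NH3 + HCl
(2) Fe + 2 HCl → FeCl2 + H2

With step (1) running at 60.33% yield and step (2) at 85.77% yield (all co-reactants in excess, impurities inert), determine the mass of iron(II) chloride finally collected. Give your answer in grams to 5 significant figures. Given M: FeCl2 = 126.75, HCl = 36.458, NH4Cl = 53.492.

153.12 g

Pure NH4Cl = 269.21 × 0.9278 = 249.773 g.
n(NH4Cl) = 249.773 / 53.492 = 4.66935 mol.
Step 1 (NH4Cl:HCl = 1:1): theoretical n(HCl) = 4.66935 mol; at 60.33% yield, n(HCl) = 2.81702 mol.
Step 2 (HCl:FeCl2 = 2:1): theoretical n(FeCl2) = 1.40851 mol, so theoretical mass = 1.40851 × 126.75 = 178.529 g.
At 85.77% yield, actual mass of FeCl2 = 178.529 × 0.8577 = 153.124 g.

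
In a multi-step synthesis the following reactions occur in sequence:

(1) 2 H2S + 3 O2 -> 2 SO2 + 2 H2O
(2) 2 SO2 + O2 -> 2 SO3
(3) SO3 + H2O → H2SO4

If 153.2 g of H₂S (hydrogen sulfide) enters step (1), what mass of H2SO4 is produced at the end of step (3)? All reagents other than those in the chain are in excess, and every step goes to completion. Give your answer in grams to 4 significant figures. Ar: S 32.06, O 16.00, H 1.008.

M(H2S) = 2(1.008) + 32.06 = 34.076 g/mol.
M(H2SO4) = 2(1.008) + 32.06 + 4(16.00) = 98.076 g/mol.
n(H2S) = 153.2 / 34.076 = 4.4958 mol.
Reaction (1): H2S→SO2 ratio 2:2 ⇒ n(SO2) = 4.4958 mol.
Reaction (2): SO2→SO3 ratio 2:2 ⇒ n(SO3) = 4.4958 mol.
Reaction (3): SO3→H2SO4 ratio 1:1 ⇒ n(H2SO4) = 4.4958 mol.
Mass of H2SO4 = 4.4958 × 98.076 = 440.93 g.

440.9 g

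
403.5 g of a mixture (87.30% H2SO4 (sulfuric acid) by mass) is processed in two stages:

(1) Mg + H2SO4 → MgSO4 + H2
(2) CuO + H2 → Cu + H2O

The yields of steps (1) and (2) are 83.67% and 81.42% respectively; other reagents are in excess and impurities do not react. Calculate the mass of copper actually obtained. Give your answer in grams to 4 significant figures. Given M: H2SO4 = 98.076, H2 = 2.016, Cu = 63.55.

Pure H2SO4 = 403.5 × 0.8730 = 352.26 g.
n(H2SO4) = 352.26 / 98.076 = 3.5917 mol.
Step 1 (H2SO4:H2 = 1:1): theoretical n(H2) = 3.5917 mol; at 83.67% yield, n(H2) = 3.0051 mol.
Step 2 (H2:Cu = 1:1): theoretical n(Cu) = 3.0051 mol, so theoretical mass = 3.0051 × 63.55 = 190.98 g.
At 81.42% yield, actual mass of Cu = 190.98 × 0.8142 = 155.49 g.

155.5 g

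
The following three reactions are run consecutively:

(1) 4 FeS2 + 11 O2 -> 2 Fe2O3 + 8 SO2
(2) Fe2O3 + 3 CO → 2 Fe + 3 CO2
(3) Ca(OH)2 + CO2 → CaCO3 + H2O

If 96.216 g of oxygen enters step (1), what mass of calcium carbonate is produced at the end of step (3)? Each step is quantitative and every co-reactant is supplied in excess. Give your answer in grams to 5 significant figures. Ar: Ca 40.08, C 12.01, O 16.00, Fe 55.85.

164.15 g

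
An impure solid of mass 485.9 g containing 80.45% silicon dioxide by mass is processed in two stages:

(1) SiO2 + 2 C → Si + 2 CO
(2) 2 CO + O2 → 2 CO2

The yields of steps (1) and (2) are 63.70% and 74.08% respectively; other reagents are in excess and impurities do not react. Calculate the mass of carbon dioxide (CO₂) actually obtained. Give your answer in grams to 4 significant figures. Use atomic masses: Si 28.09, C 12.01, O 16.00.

270.2 g

Pure SiO2 = 485.9 × 0.8045 = 390.91 g.
M(SiO2) = 28.09 + 2(16.00) = 60.09 g/mol.
M(CO2) = 12.01 + 2(16.00) = 44.01 g/mol.
n(SiO2) = 390.91 / 60.09 = 6.5054 mol.
Step 1 (SiO2:CO = 1:2): theoretical n(CO) = 13.011 mol; at 63.70% yield, n(CO) = 8.2878 mol.
Step 2 (CO:CO2 = 2:2): theoretical n(CO2) = 8.2878 mol, so theoretical mass = 8.2878 × 44.01 = 364.75 g.
At 74.08% yield, actual mass of CO2 = 364.75 × 0.7408 = 270.20 g.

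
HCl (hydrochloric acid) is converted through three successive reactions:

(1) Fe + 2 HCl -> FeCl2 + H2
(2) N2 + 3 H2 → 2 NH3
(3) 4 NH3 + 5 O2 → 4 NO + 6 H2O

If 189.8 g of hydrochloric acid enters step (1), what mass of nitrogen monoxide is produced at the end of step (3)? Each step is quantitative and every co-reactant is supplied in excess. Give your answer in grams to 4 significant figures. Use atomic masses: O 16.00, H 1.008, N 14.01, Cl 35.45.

52.08 g

M(HCl) = 1.008 + 35.45 = 36.458 g/mol.
M(NO) = 14.01 + 16.00 = 30.01 g/mol.
n(HCl) = 189.8 / 36.458 = 5.2060 mol.
Reaction (1): HCl→H2 ratio 2:1 ⇒ n(H2) = 2.6030 mol.
Reaction (2): H2→NH3 ratio 3:2 ⇒ n(NH3) = 1.7353 mol.
Reaction (3): NH3→NO ratio 4:4 ⇒ n(NO) = 1.7353 mol.
Mass of NO = 1.7353 × 30.01 = 52.077 g.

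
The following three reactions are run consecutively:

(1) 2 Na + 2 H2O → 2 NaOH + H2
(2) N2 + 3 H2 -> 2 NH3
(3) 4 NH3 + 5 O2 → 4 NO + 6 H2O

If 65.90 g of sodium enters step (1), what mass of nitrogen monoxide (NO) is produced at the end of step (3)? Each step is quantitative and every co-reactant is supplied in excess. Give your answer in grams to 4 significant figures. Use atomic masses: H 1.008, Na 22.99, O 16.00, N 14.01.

28.67 g

M(Na) = 22.99 g/mol.
M(NO) = 14.01 + 16.00 = 30.01 g/mol.
n(Na) = 65.90 / 22.99 = 2.8665 mol.
Reaction (1): Na→H2 ratio 2:1 ⇒ n(H2) = 1.4332 mol.
Reaction (2): H2→NH3 ratio 3:2 ⇒ n(NH3) = 0.95549 mol.
Reaction (3): NH3→NO ratio 4:4 ⇒ n(NO) = 0.95549 mol.
Mass of NO = 0.95549 × 30.01 = 28.674 g.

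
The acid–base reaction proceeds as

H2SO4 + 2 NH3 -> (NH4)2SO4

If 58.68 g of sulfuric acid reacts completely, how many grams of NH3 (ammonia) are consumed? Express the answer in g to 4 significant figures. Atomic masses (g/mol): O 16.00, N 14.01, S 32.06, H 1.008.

M(H2SO4) = 2(1.008) + 32.06 + 4(16.00) = 98.076 g/mol.
M(NH3) = 14.01 + 3(1.008) = 17.034 g/mol.
n(H2SO4) = 58.680 g / 98.076 g/mol = 0.59831 mol.
From the equation the H2SO4:NH3 mole ratio is 1:2, so n(NH3) = 0.59831 × 2/1 = 1.1966 mol.
Mass of NH3 = 1.1966 mol × 17.034 g/mol = 20.383 g.

20.38 g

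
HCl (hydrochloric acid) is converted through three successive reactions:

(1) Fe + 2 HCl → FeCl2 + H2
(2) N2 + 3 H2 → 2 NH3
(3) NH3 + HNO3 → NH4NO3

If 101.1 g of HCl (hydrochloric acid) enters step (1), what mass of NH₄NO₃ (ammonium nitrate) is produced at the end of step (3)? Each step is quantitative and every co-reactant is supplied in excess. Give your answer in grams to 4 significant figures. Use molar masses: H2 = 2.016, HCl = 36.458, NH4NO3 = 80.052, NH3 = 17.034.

74.00 g

n(HCl) = 101.1 / 36.458 = 2.7731 mol.
Reaction (1): HCl→H2 ratio 2:1 ⇒ n(H2) = 1.3865 mol.
Reaction (2): H2→NH3 ratio 3:2 ⇒ n(NH3) = 0.92435 mol.
Reaction (3): NH3→NH4NO3 ratio 1:1 ⇒ n(NH4NO3) = 0.92435 mol.
Mass of NH4NO3 = 0.92435 × 80.052 = 73.996 g.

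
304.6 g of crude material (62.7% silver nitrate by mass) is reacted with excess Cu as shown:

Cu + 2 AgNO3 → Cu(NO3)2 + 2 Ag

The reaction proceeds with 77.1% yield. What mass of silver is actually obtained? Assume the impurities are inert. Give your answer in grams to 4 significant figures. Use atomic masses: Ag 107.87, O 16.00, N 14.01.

Pure AgNO3 available = 304.6 g × 0.627 = 190.98 g.
M(AgNO3) = 107.87 + 14.01 + 3(16.00) = 169.88 g/mol.
M(Ag) = 107.87 g/mol.
n(AgNO3) = 190.98 g / 169.88 g/mol = 1.1242 mol.
From the equation the AgNO3:Ag mole ratio is 2:2, so n(Ag) = 1.1242 × 2/2 = 1.1242 mol.
Mass of Ag = 1.1242 mol × 107.87 g/mol = 121.27 g.
Actual mass collected = 121.27 g × 0.771 = 93.500 g.

93.50 g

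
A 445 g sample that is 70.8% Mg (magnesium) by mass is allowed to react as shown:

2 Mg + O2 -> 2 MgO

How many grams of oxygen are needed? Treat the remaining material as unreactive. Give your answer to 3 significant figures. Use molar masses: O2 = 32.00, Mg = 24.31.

207 g

Mass of pure Mg = 445 g × 0.708 = 315.1 g.
n(Mg) = 315.1 g / 24.31 g/mol = 12.96 mol.
From the equation the Mg:O2 mole ratio is 2:1, so n(O2) = 12.96 × 1/2 = 6.480 mol.
Mass of O2 = 6.480 mol × 32.00 g/mol = 207.4 g.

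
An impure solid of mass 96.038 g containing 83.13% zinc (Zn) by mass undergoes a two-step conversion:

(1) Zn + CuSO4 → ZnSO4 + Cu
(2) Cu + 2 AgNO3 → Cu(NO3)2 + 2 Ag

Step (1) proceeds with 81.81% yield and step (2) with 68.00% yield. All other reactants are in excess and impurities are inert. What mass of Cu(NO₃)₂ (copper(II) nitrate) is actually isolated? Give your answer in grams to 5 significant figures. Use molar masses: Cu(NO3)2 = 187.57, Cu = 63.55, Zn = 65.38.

127.42 g

Pure Zn = 96.038 × 0.8313 = 79.8364 g.
n(Zn) = 79.8364 / 65.38 = 1.22111 mol.
Step 1 (Zn:Cu = 1:1): theoretical n(Cu) = 1.22111 mol; at 81.81% yield, n(Cu) = 0.998993 mol.
Step 2 (Cu:Cu(NO3)2 = 1:1): theoretical n(Cu(NO3)2) = 0.998993 mol, so theoretical mass = 0.998993 × 187.57 = 187.381 g.
At 68.00% yield, actual mass of Cu(NO3)2 = 187.381 × 0.6800 = 127.419 g.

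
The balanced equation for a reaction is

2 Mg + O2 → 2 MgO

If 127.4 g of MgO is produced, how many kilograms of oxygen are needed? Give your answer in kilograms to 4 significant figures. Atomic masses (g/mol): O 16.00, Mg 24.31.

0.05057 kg

M(MgO) = 24.31 + 16.00 = 40.31 g/mol.
M(O2) = 2(16.00) = 32.00 g/mol.
n(MgO) = 127.40 g / 40.31 g/mol = 3.1605 mol.
From the equation the MgO:O2 mole ratio is 2:1, so n(O2) = 3.1605 × 1/2 = 1.5803 mol.
Mass of O2 = 1.5803 mol × 32.00 g/mol = 50.568 g.
Converting to kg: 50.568 g = 0.05057 kg.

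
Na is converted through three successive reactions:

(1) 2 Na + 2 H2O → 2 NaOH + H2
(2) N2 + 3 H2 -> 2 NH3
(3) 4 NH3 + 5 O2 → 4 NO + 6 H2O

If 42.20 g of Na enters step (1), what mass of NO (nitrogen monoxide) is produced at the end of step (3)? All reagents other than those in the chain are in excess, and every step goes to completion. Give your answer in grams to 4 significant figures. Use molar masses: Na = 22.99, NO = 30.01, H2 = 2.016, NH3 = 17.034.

n(Na) = 42.20 / 22.99 = 1.8356 mol.
Reaction (1): Na→H2 ratio 2:1 ⇒ n(H2) = 0.91779 mol.
Reaction (2): H2→NH3 ratio 3:2 ⇒ n(NH3) = 0.61186 mol.
Reaction (3): NH3→NO ratio 4:4 ⇒ n(NO) = 0.61186 mol.
Mass of NO = 0.61186 × 30.01 = 18.362 g.

18.36 g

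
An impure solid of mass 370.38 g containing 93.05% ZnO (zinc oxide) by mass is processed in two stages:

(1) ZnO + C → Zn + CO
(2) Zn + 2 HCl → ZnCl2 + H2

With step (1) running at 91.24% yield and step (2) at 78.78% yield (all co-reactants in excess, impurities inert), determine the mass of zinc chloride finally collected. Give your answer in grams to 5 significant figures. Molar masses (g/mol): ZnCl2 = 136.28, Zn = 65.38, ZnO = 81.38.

Pure ZnO = 370.38 × 0.9305 = 344.639 g.
n(ZnO) = 344.639 / 81.38 = 4.23493 mol.
Step 1 (ZnO:Zn = 1:1): theoretical n(Zn) = 4.23493 mol; at 91.24% yield, n(Zn) = 3.86395 mol.
Step 2 (Zn:ZnCl2 = 1:1): theoretical n(ZnCl2) = 3.86395 mol, so theoretical mass = 3.86395 × 136.28 = 526.579 g.
At 78.78% yield, actual mass of ZnCl2 = 526.579 × 0.7878 = 414.839 g.

414.84 g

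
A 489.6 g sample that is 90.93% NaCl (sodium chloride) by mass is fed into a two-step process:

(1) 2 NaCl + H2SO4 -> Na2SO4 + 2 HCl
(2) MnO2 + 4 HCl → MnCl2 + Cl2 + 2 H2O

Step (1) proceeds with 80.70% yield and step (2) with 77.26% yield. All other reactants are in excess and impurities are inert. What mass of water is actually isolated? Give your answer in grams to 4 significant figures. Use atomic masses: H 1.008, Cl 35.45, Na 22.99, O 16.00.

42.79 g

Pure NaCl = 489.6 × 0.9093 = 445.19 g.
M(NaCl) = 22.99 + 35.45 = 58.44 g/mol.
M(H2O) = 2(1.008) + 16.00 = 18.016 g/mol.
n(NaCl) = 445.19 / 58.44 = 7.6180 mol.
Step 1 (NaCl:HCl = 2:2): theoretical n(HCl) = 7.6180 mol; at 80.70% yield, n(HCl) = 6.1477 mol.
Step 2 (HCl:H2O = 4:2): theoretical n(H2O) = 3.0738 mol, so theoretical mass = 3.0738 × 18.016 = 55.378 g.
At 77.26% yield, actual mass of H2O = 55.378 × 0.7726 = 42.785 g.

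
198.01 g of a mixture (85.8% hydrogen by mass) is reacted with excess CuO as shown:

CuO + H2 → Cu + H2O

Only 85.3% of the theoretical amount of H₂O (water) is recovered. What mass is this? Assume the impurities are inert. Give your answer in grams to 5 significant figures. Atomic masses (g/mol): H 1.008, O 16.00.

1295.1 g

Pure H2 available = 198.01 g × 0.858 = 169.893 g.
M(H2) = 2(1.008) = 2.016 g/mol.
M(H2O) = 2(1.008) + 16.00 = 18.016 g/mol.
n(H2) = 169.893 g / 2.016 g/mol = 84.2721 mol.
From the equation the H2:H2O mole ratio is 1:1, so n(H2O) = 84.2721 × 1/1 = 84.2721 mol.
Mass of H2O = 84.2721 mol × 18.016 g/mol = 1518.25 g.
Actual mass collected = 1518.25 g × 0.853 = 1295.06 g.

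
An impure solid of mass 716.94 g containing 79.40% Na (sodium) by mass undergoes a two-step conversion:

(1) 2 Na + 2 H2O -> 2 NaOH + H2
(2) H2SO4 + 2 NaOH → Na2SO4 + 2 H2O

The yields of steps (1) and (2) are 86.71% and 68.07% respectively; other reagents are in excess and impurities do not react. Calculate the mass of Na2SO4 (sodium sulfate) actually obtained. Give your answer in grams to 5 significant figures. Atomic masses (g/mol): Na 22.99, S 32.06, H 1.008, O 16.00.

Pure Na = 716.94 × 0.7940 = 569.250 g.
M(Na) = 22.99 g/mol.
M(Na2SO4) = 2(22.99) + 32.06 + 4(16.00) = 142.04 g/mol.
n(Na) = 569.250 / 22.99 = 24.7608 mol.
Step 1 (Na:NaOH = 2:2): theoretical n(NaOH) = 24.7608 mol; at 86.71% yield, n(NaOH) = 21.4701 mol.
Step 2 (NaOH:Na2SO4 = 2:1): theoretical n(Na2SO4) = 10.7350 mol, so theoretical mass = 10.7350 × 142.04 = 1524.80 g.
At 68.07% yield, actual mass of Na2SO4 = 1524.80 × 0.6807 = 1037.93 g.

1037.9 g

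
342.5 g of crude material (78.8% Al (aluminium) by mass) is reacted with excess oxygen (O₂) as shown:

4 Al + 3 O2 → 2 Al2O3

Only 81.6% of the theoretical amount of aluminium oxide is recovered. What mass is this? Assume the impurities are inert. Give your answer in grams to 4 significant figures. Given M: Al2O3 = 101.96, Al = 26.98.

Pure Al available = 342.5 g × 0.788 = 269.89 g.
n(Al) = 269.89 g / 26.98 g/mol = 10.003 mol.
From the equation the Al:Al2O3 mole ratio is 4:2, so n(Al2O3) = 10.003 × 2/4 = 5.0017 mol.
Mass of Al2O3 = 5.0017 mol × 101.96 g/mol = 509.97 g.
Actual mass collected = 509.97 g × 0.816 = 416.14 g.

416.1 g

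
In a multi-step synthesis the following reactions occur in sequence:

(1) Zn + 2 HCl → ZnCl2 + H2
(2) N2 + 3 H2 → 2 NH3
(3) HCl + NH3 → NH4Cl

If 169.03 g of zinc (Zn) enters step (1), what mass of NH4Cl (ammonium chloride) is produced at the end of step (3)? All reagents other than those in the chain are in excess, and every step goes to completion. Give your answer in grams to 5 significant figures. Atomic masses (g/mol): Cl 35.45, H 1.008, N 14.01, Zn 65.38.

92.197 g

M(Zn) = 65.38 g/mol.
M(NH4Cl) = 14.01 + 4(1.008) + 35.45 = 53.492 g/mol.
n(Zn) = 169.03 / 65.38 = 2.58535 mol.
Reaction (1): Zn→H2 ratio 1:1 ⇒ n(H2) = 2.58535 mol.
Reaction (2): H2→NH3 ratio 3:2 ⇒ n(NH3) = 1.72356 mol.
Reaction (3): NH3→NH4Cl ratio 1:1 ⇒ n(NH4Cl) = 1.72356 mol.
Mass of NH4Cl = 1.72356 × 53.492 = 92.1969 g.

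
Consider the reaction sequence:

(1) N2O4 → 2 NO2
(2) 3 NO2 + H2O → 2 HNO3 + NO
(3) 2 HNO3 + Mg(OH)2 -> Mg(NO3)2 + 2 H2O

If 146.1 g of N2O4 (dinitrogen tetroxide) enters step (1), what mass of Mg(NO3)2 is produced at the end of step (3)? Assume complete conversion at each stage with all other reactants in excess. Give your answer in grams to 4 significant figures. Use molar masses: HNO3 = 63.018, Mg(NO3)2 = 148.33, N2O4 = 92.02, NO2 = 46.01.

157.0 g

n(N2O4) = 146.1 / 92.02 = 1.5877 mol.
Reaction (1): N2O4→NO2 ratio 1:2 ⇒ n(NO2) = 3.1754 mol.
Reaction (2): NO2→HNO3 ratio 3:2 ⇒ n(HNO3) = 2.1169 mol.
Reaction (3): HNO3→Mg(NO3)2 ratio 2:1 ⇒ n(Mg(NO3)2) = 1.0585 mol.
Mass of Mg(NO3)2 = 1.0585 × 148.33 = 157.00 g.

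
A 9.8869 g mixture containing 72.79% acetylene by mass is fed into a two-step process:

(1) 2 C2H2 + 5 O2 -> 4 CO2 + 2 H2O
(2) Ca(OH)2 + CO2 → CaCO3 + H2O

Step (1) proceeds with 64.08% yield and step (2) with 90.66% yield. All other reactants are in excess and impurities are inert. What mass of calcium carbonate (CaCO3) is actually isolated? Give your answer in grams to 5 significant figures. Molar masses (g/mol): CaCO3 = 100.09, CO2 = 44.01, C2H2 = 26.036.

Pure C2H2 = 9.8869 × 0.7279 = 7.19667 g.
n(C2H2) = 7.19667 / 26.036 = 0.276412 mol.
Step 1 (C2H2:CO2 = 2:4): theoretical n(CO2) = 0.552825 mol; at 64.08% yield, n(CO2) = 0.354250 mol.
Step 2 (CO2:CaCO3 = 1:1): theoretical n(CaCO3) = 0.354250 mol, so theoretical mass = 0.354250 × 100.09 = 35.4569 g.
At 90.66% yield, actual mass of CaCO3 = 35.4569 × 0.9066 = 32.1452 g.

32.145 g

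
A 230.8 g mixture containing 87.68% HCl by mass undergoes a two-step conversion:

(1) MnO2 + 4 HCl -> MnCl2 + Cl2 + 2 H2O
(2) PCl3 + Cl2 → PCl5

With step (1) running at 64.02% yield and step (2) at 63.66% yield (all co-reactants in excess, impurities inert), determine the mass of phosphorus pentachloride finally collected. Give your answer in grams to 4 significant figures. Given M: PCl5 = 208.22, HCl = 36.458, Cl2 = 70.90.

Pure HCl = 230.8 × 0.8768 = 202.37 g.
n(HCl) = 202.37 / 36.458 = 5.5506 mol.
Step 1 (HCl:Cl2 = 4:1): theoretical n(Cl2) = 1.3877 mol; at 64.02% yield, n(Cl2) = 0.88838 mol.
Step 2 (Cl2:PCl5 = 1:1): theoretical n(PCl5) = 0.88838 mol, so theoretical mass = 0.88838 × 208.22 = 184.98 g.
At 63.66% yield, actual mass of PCl5 = 184.98 × 0.6366 = 117.76 g.

117.8 g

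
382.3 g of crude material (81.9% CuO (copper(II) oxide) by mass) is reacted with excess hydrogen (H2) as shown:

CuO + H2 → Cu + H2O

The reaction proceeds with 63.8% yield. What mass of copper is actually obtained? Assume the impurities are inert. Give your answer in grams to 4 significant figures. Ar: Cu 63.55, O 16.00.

Pure CuO available = 382.3 g × 0.819 = 313.10 g.
M(CuO) = 63.55 + 16.00 = 79.55 g/mol.
M(Cu) = 63.55 g/mol.
n(CuO) = 313.10 g / 79.55 g/mol = 3.9359 mol.
From the equation the CuO:Cu mole ratio is 1:1, so n(Cu) = 3.9359 × 1/1 = 3.9359 mol.
Mass of Cu = 3.9359 mol × 63.55 g/mol = 250.13 g.
Actual mass collected = 250.13 g × 0.638 = 159.58 g.

159.6 g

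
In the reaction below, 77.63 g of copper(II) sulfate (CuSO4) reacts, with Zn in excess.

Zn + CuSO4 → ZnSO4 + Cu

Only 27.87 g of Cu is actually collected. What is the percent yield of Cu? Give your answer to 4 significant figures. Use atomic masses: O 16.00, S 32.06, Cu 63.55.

90.17 %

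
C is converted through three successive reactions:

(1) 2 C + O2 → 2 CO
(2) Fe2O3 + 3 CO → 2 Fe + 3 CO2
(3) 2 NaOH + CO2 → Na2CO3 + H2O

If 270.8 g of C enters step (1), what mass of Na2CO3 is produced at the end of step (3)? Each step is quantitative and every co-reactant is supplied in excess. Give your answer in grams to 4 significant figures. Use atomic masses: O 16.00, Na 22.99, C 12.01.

2390 g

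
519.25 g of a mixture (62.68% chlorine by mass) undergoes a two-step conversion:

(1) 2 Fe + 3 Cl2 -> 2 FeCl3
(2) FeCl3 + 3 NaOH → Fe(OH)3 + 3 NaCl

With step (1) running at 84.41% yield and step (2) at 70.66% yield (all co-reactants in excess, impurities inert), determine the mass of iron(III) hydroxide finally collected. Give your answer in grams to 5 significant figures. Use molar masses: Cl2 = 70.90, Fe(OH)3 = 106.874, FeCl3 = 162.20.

195.08 g

Pure Cl2 = 519.25 × 0.6268 = 325.466 g.
n(Cl2) = 325.466 / 70.90 = 4.59049 mol.
Step 1 (Cl2:FeCl3 = 3:2): theoretical n(FeCl3) = 3.06033 mol; at 84.41% yield, n(FeCl3) = 2.58322 mol.
Step 2 (FeCl3:Fe(OH)3 = 1:1): theoretical n(Fe(OH)3) = 2.58322 mol, so theoretical mass = 2.58322 × 106.874 = 276.079 g.
At 70.66% yield, actual mass of Fe(OH)3 = 276.079 × 0.7066 = 195.078 g.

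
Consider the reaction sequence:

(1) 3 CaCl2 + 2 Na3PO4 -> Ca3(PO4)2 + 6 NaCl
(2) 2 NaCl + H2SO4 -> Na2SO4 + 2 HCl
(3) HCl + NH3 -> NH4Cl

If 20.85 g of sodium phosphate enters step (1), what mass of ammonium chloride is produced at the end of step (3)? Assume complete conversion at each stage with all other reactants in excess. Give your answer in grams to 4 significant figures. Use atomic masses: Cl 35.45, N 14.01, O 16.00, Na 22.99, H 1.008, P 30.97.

20.41 g

M(Na3PO4) = 3(22.99) + 30.97 + 4(16.00) = 163.94 g/mol.
M(NH4Cl) = 14.01 + 4(1.008) + 35.45 = 53.492 g/mol.
n(Na3PO4) = 20.85 / 163.94 = 0.12718 mol.
Reaction (1): Na3PO4→NaCl ratio 2:6 ⇒ n(NaCl) = 0.38154 mol.
Reaction (2): NaCl→HCl ratio 2:2 ⇒ n(HCl) = 0.38154 mol.
Reaction (3): HCl→NH4Cl ratio 1:1 ⇒ n(NH4Cl) = 0.38154 mol.
Mass of NH4Cl = 0.38154 × 53.492 = 20.409 g.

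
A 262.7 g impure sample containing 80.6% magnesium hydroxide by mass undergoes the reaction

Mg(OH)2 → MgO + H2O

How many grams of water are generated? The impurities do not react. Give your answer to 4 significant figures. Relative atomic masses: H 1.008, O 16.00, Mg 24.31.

65.40 g

Mass of pure Mg(OH)2 = 262.7 g × 0.806 = 211.74 g.
M(Mg(OH)2) = 24.31 + 2(16.00) + 2(1.008) = 58.326 g/mol.
M(H2O) = 2(1.008) + 16.00 = 18.016 g/mol.
n(Mg(OH)2) = 211.74 g / 58.326 g/mol = 3.6302 mol.
From the equation the Mg(OH)2:H2O mole ratio is 1:1, so n(H2O) = 3.6302 × 1/1 = 3.6302 mol.
Mass of H2O = 3.6302 mol × 18.016 g/mol = 65.402 g.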